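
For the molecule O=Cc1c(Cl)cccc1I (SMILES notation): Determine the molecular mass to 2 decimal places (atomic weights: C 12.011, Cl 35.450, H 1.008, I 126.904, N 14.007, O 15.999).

First, the molecular formula is C7H4ClIO (counting implicit H from valence).
  C: 7 × 12.011 = 84.077
  Cl: 1 × 35.450 = 35.450
  H: 4 × 1.008 = 4.032
  I: 1 × 126.904 = 126.904
  O: 1 × 15.999 = 15.999
Sum: 7×12.011 + 1×35.450 + 4×1.008 + 1×126.904 + 1×15.999 = 266.462 → 266.46 g/mol.

266.46 g/mol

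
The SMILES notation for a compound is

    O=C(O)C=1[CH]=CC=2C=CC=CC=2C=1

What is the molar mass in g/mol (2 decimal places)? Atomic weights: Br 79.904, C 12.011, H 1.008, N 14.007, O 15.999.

First, the molecular formula is C11H8O2 (counting implicit H from valence).
  C: 11 × 12.011 = 132.121
  H: 8 × 1.008 = 8.064
  O: 2 × 15.999 = 31.998
Sum: 11×12.011 + 8×1.008 + 2×15.999 = 172.183 → 172.18 g/mol.

172.18 g/mol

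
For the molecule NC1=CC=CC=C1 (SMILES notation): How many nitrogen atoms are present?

1

Scan the SMILES for N atoms (remember two-letter symbols like Cl and Br are single atoms).
Nitrogen count: 1.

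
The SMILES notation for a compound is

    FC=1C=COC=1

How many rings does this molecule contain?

In SMILES, each pair of matching ring-closure digits denotes one ring-closing bond; the number of such bonds equals the number of independent rings.
Ring-closure bonds here: 1.

1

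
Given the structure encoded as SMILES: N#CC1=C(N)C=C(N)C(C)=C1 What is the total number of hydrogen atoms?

Walk through each heavy atom and fill implicit hydrogens from standard valence (C 4, N 3, O 2, S 2, halogen 1):
  atom 1: N, bond orders sum to 3 (valence 3) → 0 H
  atom 2: C, bond orders sum to 4 (valence 4) → 0 H
  atom 3: C, bond orders sum to 4 (valence 4) → 0 H
  atom 4: C, bond orders sum to 4 (valence 4) → 0 H
  atom 5: N, bond orders sum to 1 (valence 3) → 2 H
  atom 6: C, bond orders sum to 3 (valence 4) → 1 H
  atom 7: C, bond orders sum to 4 (valence 4) → 0 H
  atom 8: N, bond orders sum to 1 (valence 3) → 2 H
  atom 9: C, bond orders sum to 4 (valence 4) → 0 H
  atom 10: C, bond orders sum to 1 (valence 4) → 3 H
  atom 11: C, bond orders sum to 3 (valence 4) → 1 H
Total hydrogens: 9.

9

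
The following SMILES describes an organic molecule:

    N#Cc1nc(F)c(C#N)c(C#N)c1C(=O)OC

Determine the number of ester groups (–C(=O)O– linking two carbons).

The ester motif appears at heavy-atom position 14 in the SMILES.
Other groups present: 3 nitrile.
Ester count: 1.

1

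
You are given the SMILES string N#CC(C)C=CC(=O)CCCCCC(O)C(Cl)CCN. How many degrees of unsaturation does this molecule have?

4

Degree of unsaturation = (number of rings) + (number of π bonds).
Ring closures in the SMILES: 0.
π bonds: 2 double bonds (each 1 DoU), 1 triple bond (each 2 DoU) → 4 DoU from unsaturation.
Total DoU = 0 + 4 = 4.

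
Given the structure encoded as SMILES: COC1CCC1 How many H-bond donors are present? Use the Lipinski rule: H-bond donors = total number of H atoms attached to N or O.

0

Donors: find every N or O and count the H atoms it carries.
  atom 2 (O): bond orders sum to 2 → 0 H
Lipinski HBD = 0.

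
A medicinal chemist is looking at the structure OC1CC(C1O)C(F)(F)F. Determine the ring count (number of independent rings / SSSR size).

In SMILES, each pair of matching ring-closure digits denotes one ring-closing bond; the number of such bonds equals the number of independent rings.
Ring-closure bonds here: 1.

1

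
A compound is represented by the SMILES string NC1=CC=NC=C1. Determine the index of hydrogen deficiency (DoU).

Degree of unsaturation = (number of rings) + (number of π bonds).
Ring closures in the SMILES: 1.
π bonds: 3 double bonds (each 1 DoU) → 3 DoU from unsaturation.
Total DoU = 1 + 3 = 4.

4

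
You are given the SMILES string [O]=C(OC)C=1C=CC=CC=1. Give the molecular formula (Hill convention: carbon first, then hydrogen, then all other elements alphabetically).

Walk through each heavy atom and fill implicit hydrogens from standard valence (C 4, N 3, O 2, S 2, halogen 1):
  atom 1: O with explicit H count 0
  atom 2: C, bond orders sum to 4 (valence 4) → 0 H
  atom 3: O, bond orders sum to 2 (valence 2) → 0 H
  atom 4: C, bond orders sum to 1 (valence 4) → 3 H
  atom 5: C, bond orders sum to 4 (valence 4) → 0 H
  atom 6: C, bond orders sum to 3 (valence 4) → 1 H
  atom 7: C, bond orders sum to 3 (valence 4) → 1 H
  atom 8: C, bond orders sum to 3 (valence 4) → 1 H
  atom 9: C, bond orders sum to 3 (valence 4) → 1 H
  atom 10: C, bond orders sum to 3 (valence 4) → 1 H
Totals → C:8, H:8, O:2.

C8H8O2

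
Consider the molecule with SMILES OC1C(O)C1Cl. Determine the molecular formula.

C3H5ClO2

Walk through each heavy atom and fill implicit hydrogens from standard valence (C 4, N 3, O 2, S 2, halogen 1):
  atom 1: O, bond orders sum to 1 (valence 2) → 1 H
  atom 2: C, bond orders sum to 3 (valence 4) → 1 H
  atom 3: C, bond orders sum to 3 (valence 4) → 1 H
  atom 4: O, bond orders sum to 1 (valence 2) → 1 H
  atom 5: C, bond orders sum to 3 (valence 4) → 1 H
  atom 6: Cl (halogen, monovalent) → 0 H
Totals → C:3, H:5, Cl:1, O:2.
In Hill order: C3H5ClO2.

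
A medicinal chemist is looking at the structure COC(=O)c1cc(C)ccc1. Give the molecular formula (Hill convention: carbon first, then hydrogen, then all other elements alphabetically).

Walk through each heavy atom and fill implicit hydrogens from standard valence (C 4, N 3, O 2, S 2, halogen 1); for lowercase aromatic atoms, an aromatic c carries 1 H when it has two neighbours and 0 H with three, and aromatic n carries 0 H:
  atom 1: C, bond orders sum to 1 (valence 4) → 3 H
  atom 2: O, bond orders sum to 2 (valence 2) → 0 H
  atom 3: C, bond orders sum to 4 (valence 4) → 0 H
  atom 4: O, bond orders sum to 2 (valence 2) → 0 H
  atom 5: aromatic c, 3 neighbours → 0 H
  atom 6: aromatic c, 2 neighbours → 1 H
  atom 7: aromatic c, 3 neighbours → 0 H
  atom 8: C, bond orders sum to 1 (valence 4) → 3 H
  atom 9: aromatic c, 2 neighbours → 1 H
  atom 10: aromatic c, 2 neighbours → 1 H
  atom 11: aromatic c, 2 neighbours → 1 H
Totals → C:9, H:10, O:2.
In Hill order: C9H10O2.

C9H10O2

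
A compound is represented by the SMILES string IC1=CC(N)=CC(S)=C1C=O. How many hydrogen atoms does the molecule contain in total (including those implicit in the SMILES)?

Walk through each heavy atom and fill implicit hydrogens from standard valence (C 4, N 3, O 2, S 2, halogen 1):
  atom 1: I (halogen, monovalent) → 0 H
  atom 2: C, bond orders sum to 4 (valence 4) → 0 H
  atom 3: C, bond orders sum to 3 (valence 4) → 1 H
  atom 4: C, bond orders sum to 4 (valence 4) → 0 H
  atom 5: N, bond orders sum to 1 (valence 3) → 2 H
  atom 6: C, bond orders sum to 3 (valence 4) → 1 H
  atom 7: C, bond orders sum to 4 (valence 4) → 0 H
  atom 8: S, bond orders sum to 1 (valence 2) → 1 H
  atom 9: C, bond orders sum to 4 (valence 4) → 0 H
  atom 10: C, bond orders sum to 3 (valence 4) → 1 H
  atom 11: O, bond orders sum to 2 (valence 2) → 0 H
Total hydrogens: 6.

6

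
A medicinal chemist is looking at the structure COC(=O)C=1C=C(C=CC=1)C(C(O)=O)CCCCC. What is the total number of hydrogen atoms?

Walk through each heavy atom and fill implicit hydrogens from standard valence (C 4, N 3, O 2, S 2, halogen 1):
  atom 1: C, bond orders sum to 1 (valence 4) → 3 H
  atom 2: O, bond orders sum to 2 (valence 2) → 0 H
  atom 3: C, bond orders sum to 4 (valence 4) → 0 H
  atom 4: O, bond orders sum to 2 (valence 2) → 0 H
  atom 5: C, bond orders sum to 4 (valence 4) → 0 H
  atom 6: C, bond orders sum to 3 (valence 4) → 1 H
  atom 7: C, bond orders sum to 4 (valence 4) → 0 H
  atom 8: C, bond orders sum to 3 (valence 4) → 1 H
  atom 9: C, bond orders sum to 3 (valence 4) → 1 H
  atom 10: C, bond orders sum to 3 (valence 4) → 1 H
  atom 11: C, bond orders sum to 3 (valence 4) → 1 H
  atom 12: C, bond orders sum to 4 (valence 4) → 0 H
  atom 13: O, bond orders sum to 1 (valence 2) → 1 H
  atom 14: O, bond orders sum to 2 (valence 2) → 0 H
  atom 15: C, bond orders sum to 2 (valence 4) → 2 H
  atom 16: C, bond orders sum to 2 (valence 4) → 2 H
  atom 17: C, bond orders sum to 2 (valence 4) → 2 H
  atom 18: C, bond orders sum to 2 (valence 4) → 2 H
  atom 19: C, bond orders sum to 1 (valence 4) → 3 H
Total hydrogens: 20.

20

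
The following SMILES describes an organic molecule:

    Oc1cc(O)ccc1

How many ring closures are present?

1

In SMILES, each pair of matching ring-closure digits denotes one ring-closing bond; the number of such bonds equals the number of independent rings.
Ring-closure bonds here: 1.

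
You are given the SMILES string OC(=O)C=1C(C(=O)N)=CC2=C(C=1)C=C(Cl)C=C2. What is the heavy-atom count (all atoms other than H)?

17

Every atom symbol written in the SMILES (organic subset) is one heavy atom; implicit H are not written.
Heavy atoms by element → C:12, Cl:1, N:1, O:3.
Total: 17.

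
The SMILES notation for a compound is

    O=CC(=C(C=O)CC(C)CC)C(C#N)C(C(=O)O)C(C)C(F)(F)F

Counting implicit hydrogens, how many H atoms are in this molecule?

20

Walk through each heavy atom and fill implicit hydrogens from standard valence (C 4, N 3, O 2, S 2, halogen 1):
  atom 1: O, bond orders sum to 2 (valence 2) → 0 H
  atom 2: C, bond orders sum to 3 (valence 4) → 1 H
  atom 3: C, bond orders sum to 4 (valence 4) → 0 H
  atom 4: C, bond orders sum to 4 (valence 4) → 0 H
  atom 5: C, bond orders sum to 3 (valence 4) → 1 H
  atom 6: O, bond orders sum to 2 (valence 2) → 0 H
  atom 7: C, bond orders sum to 2 (valence 4) → 2 H
  atom 8: C, bond orders sum to 3 (valence 4) → 1 H
  atom 9: C, bond orders sum to 1 (valence 4) → 3 H
  atom 10: C, bond orders sum to 2 (valence 4) → 2 H
  atom 11: C, bond orders sum to 1 (valence 4) → 3 H
  atom 12: C, bond orders sum to 3 (valence 4) → 1 H
  atom 13: C, bond orders sum to 4 (valence 4) → 0 H
  atom 14: N, bond orders sum to 3 (valence 3) → 0 H
  atom 15: C, bond orders sum to 3 (valence 4) → 1 H
  atom 16: C, bond orders sum to 4 (valence 4) → 0 H
  atom 17: O, bond orders sum to 2 (valence 2) → 0 H
  atom 18: O, bond orders sum to 1 (valence 2) → 1 H
  atom 19: C, bond orders sum to 3 (valence 4) → 1 H
  atom 20: C, bond orders sum to 1 (valence 4) → 3 H
  atom 21: C, bond orders sum to 4 (valence 4) → 0 H
  atom 22: F (halogen, monovalent) → 0 H
  atom 23: F (halogen, monovalent) → 0 H
  atom 24: F (halogen, monovalent) → 0 H
Total hydrogens: 20.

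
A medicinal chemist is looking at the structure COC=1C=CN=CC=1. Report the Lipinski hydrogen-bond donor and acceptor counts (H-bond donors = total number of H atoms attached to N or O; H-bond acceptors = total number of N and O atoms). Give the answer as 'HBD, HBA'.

Donors: find every N or O and count the H atoms it carries.
  atom 2 (O): bond orders sum to 2 → 0 H
  atom 6 (N): bond orders sum to 3 → 0 H
Lipinski HBD = 0.
Acceptors: N atoms = 1, O atoms = 1 → HBA = 2.

0, 2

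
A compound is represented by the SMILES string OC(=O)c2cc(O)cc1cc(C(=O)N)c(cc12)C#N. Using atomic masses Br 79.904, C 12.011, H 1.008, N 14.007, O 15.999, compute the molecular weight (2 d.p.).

256.22 g/mol

First, the molecular formula is C13H8N2O4 (counting implicit H from valence).
  C: 13 × 12.011 = 156.143
  H: 8 × 1.008 = 8.064
  N: 2 × 14.007 = 28.014
  O: 4 × 15.999 = 63.996
Sum: 13×12.011 + 8×1.008 + 2×14.007 + 4×15.999 = 256.217 → 256.22 g/mol.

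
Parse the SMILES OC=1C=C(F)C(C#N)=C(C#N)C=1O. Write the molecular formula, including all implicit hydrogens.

C8H3FN2O2

Walk through each heavy atom and fill implicit hydrogens from standard valence (C 4, N 3, O 2, S 2, halogen 1):
  atom 1: O, bond orders sum to 1 (valence 2) → 1 H
  atom 2: C, bond orders sum to 4 (valence 4) → 0 H
  atom 3: C, bond orders sum to 3 (valence 4) → 1 H
  atom 4: C, bond orders sum to 4 (valence 4) → 0 H
  atom 5: F (halogen, monovalent) → 0 H
  atom 6: C, bond orders sum to 4 (valence 4) → 0 H
  atom 7: C, bond orders sum to 4 (valence 4) → 0 H
  atom 8: N, bond orders sum to 3 (valence 3) → 0 H
  atom 9: C, bond orders sum to 4 (valence 4) → 0 H
  atom 10: C, bond orders sum to 4 (valence 4) → 0 H
  atom 11: N, bond orders sum to 3 (valence 3) → 0 H
  atom 12: C, bond orders sum to 4 (valence 4) → 0 H
  atom 13: O, bond orders sum to 1 (valence 2) → 1 H
Totals → C:8, H:3, F:1, N:2, O:2.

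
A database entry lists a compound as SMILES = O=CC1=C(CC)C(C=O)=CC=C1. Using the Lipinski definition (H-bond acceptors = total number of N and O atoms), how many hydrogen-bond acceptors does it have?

2

N atoms: 0; O atoms: 2.
Lipinski HBA = 0 + 2 = 2.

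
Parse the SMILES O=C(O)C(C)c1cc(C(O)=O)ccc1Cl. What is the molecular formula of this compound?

Walk through each heavy atom and fill implicit hydrogens from standard valence (C 4, N 3, O 2, S 2, halogen 1); for lowercase aromatic atoms, an aromatic c carries 1 H when it has two neighbours and 0 H with three, and aromatic n carries 0 H:
  atom 1: O, bond orders sum to 2 (valence 2) → 0 H
  atom 2: C, bond orders sum to 4 (valence 4) → 0 H
  atom 3: O, bond orders sum to 1 (valence 2) → 1 H
  atom 4: C, bond orders sum to 3 (valence 4) → 1 H
  atom 5: C, bond orders sum to 1 (valence 4) → 3 H
  atom 6: aromatic c, 3 neighbours → 0 H
  atom 7: aromatic c, 2 neighbours → 1 H
  atom 8: aromatic c, 3 neighbours → 0 H
  atom 9: C, bond orders sum to 4 (valence 4) → 0 H
  atom 10: O, bond orders sum to 1 (valence 2) → 1 H
  atom 11: O, bond orders sum to 2 (valence 2) → 0 H
  atom 12: aromatic c, 2 neighbours → 1 H
  atom 13: aromatic c, 2 neighbours → 1 H
  atom 14: aromatic c, 3 neighbours → 0 H
  atom 15: Cl (halogen, monovalent) → 0 H
Totals → C:10, H:9, Cl:1, O:4.
In Hill order: C10H9ClO4.

C10H9ClO4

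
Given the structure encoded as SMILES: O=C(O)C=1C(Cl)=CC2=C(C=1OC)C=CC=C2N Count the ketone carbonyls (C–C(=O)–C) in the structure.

0

Scan the SMILES for the ketone motif — none present.
Groups that are present: 1 carboxylic acid, 1 ether, 1 primary amine.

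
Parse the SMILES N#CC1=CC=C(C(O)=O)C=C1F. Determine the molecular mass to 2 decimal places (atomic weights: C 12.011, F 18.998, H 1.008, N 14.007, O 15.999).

165.12 g/mol

First, the molecular formula is C8H4FNO2 (counting implicit H from valence).
  C: 8 × 12.011 = 96.088
  F: 1 × 18.998 = 18.998
  H: 4 × 1.008 = 4.032
  N: 1 × 14.007 = 14.007
  O: 2 × 15.999 = 31.998
Sum: 8×12.011 + 1×18.998 + 4×1.008 + 1×14.007 + 2×15.999 = 165.123 → 165.12 g/mol.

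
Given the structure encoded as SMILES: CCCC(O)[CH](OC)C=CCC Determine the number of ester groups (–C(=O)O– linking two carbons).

Scan the SMILES for the ester motif — none present.
Groups that are present: 1 alkene, 1 ether, 1 hydroxyl.

0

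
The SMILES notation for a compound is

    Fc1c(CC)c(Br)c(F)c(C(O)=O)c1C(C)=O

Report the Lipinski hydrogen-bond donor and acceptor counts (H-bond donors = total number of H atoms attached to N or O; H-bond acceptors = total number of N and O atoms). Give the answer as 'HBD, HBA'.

1, 3

Donors: find every N or O and count the H atoms it carries.
  atom 12 (O): bond orders sum to 1 → 1 H
  atom 13 (O): bond orders sum to 2 → 0 H
  atom 17 (O): bond orders sum to 2 → 0 H
Lipinski HBD = 1.
Acceptors: N atoms = 0, O atoms = 3 → HBA = 3.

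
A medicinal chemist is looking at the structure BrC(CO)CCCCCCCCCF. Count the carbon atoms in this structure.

11

Count every carbon token in the SMILES (each C, including those in ring-closure positions and inside branches).
Carbon count: 11.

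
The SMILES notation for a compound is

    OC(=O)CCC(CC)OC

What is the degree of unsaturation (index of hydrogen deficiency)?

1

Molecular formula: C7H14O3.
DoU = (2C + 2 + N − H − X) / 2, where X is the halogen count and O/S are ignored.
    = (2·7 + 2 + 0 − 14 − 0) / 2 = 2 / 2 = 1.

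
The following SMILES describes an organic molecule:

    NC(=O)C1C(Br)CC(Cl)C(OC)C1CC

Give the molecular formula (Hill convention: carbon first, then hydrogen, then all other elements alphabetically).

C10H17BrClNO2

Walk through each heavy atom and fill implicit hydrogens from standard valence (C 4, N 3, O 2, S 2, halogen 1):
  atom 1: N, bond orders sum to 1 (valence 3) → 2 H
  atom 2: C, bond orders sum to 4 (valence 4) → 0 H
  atom 3: O, bond orders sum to 2 (valence 2) → 0 H
  atom 4: C, bond orders sum to 3 (valence 4) → 1 H
  atom 5: C, bond orders sum to 3 (valence 4) → 1 H
  atom 6: Br (halogen, monovalent) → 0 H
  atom 7: C, bond orders sum to 2 (valence 4) → 2 H
  atom 8: C, bond orders sum to 3 (valence 4) → 1 H
  atom 9: Cl (halogen, monovalent) → 0 H
  atom 10: C, bond orders sum to 3 (valence 4) → 1 H
  atom 11: O, bond orders sum to 2 (valence 2) → 0 H
  atom 12: C, bond orders sum to 1 (valence 4) → 3 H
  atom 13: C, bond orders sum to 3 (valence 4) → 1 H
  atom 14: C, bond orders sum to 2 (valence 4) → 2 H
  atom 15: C, bond orders sum to 1 (valence 4) → 3 H
Totals → C:10, H:17, Br:1, Cl:1, N:1, O:2.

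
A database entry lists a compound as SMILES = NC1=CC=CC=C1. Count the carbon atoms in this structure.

6

Count every carbon token in the SMILES (each C, including those in ring-closure positions and inside branches).
Carbon count: 6.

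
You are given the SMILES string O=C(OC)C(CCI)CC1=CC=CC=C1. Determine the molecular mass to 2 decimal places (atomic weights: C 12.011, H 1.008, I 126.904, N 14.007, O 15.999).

First, the molecular formula is C12H15IO2 (counting implicit H from valence).
  C: 12 × 12.011 = 144.132
  H: 15 × 1.008 = 15.120
  I: 1 × 126.904 = 126.904
  O: 2 × 15.999 = 31.998
Sum: 12×12.011 + 15×1.008 + 1×126.904 + 2×15.999 = 318.154 → 318.15 g/mol.

318.15 g/mol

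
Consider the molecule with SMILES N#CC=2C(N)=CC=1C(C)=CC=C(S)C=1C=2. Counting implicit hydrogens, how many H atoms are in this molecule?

10

Walk through each heavy atom and fill implicit hydrogens from standard valence (C 4, N 3, O 2, S 2, halogen 1):
  atom 1: N, bond orders sum to 3 (valence 3) → 0 H
  atom 2: C, bond orders sum to 4 (valence 4) → 0 H
  atom 3: C, bond orders sum to 4 (valence 4) → 0 H
  atom 4: C, bond orders sum to 4 (valence 4) → 0 H
  atom 5: N, bond orders sum to 1 (valence 3) → 2 H
  atom 6: C, bond orders sum to 3 (valence 4) → 1 H
  atom 7: C, bond orders sum to 4 (valence 4) → 0 H
  atom 8: C, bond orders sum to 4 (valence 4) → 0 H
  atom 9: C, bond orders sum to 1 (valence 4) → 3 H
  atom 10: C, bond orders sum to 3 (valence 4) → 1 H
  atom 11: C, bond orders sum to 3 (valence 4) → 1 H
  atom 12: C, bond orders sum to 4 (valence 4) → 0 H
  atom 13: S, bond orders sum to 1 (valence 2) → 1 H
  atom 14: C, bond orders sum to 4 (valence 4) → 0 H
  atom 15: C, bond orders sum to 3 (valence 4) → 1 H
Total hydrogens: 10.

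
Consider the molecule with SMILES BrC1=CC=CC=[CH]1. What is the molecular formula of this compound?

C6H5Br

Walk through each heavy atom and fill implicit hydrogens from standard valence (C 4, N 3, O 2, S 2, halogen 1):
  atom 1: Br (halogen, monovalent) → 0 H
  atom 2: C, bond orders sum to 4 (valence 4) → 0 H
  atom 3: C, bond orders sum to 3 (valence 4) → 1 H
  atom 4: C, bond orders sum to 3 (valence 4) → 1 H
  atom 5: C, bond orders sum to 3 (valence 4) → 1 H
  atom 6: C, bond orders sum to 3 (valence 4) → 1 H
  atom 7: C with explicit H count 1
Totals → C:6, H:5, Br:1.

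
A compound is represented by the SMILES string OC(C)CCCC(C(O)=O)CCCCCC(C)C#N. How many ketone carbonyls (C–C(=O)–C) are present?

0

Scan the SMILES for the ketone motif — none present.
Groups that are present: 1 carboxylic acid, 1 hydroxyl, 1 nitrile.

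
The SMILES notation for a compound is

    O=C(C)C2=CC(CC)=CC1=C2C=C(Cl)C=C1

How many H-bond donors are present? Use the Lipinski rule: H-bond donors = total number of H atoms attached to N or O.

Donors: find every N or O and count the H atoms it carries.
  atom 1 (O): bond orders sum to 2 → 0 H
Lipinski HBD = 0.

0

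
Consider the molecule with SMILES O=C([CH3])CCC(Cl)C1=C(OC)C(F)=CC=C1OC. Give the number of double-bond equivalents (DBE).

Degree of unsaturation = (number of rings) + (number of π bonds).
Ring closures in the SMILES: 1.
π bonds: 4 double bonds (each 1 DoU) → 4 DoU from unsaturation.
Total DoU = 1 + 4 = 5.

5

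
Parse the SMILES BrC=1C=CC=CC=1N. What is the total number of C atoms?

6

Count every carbon token in the SMILES (each C, including those in ring-closure positions and inside branches).
Carbon count: 6.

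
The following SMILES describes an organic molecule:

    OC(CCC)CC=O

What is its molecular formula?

Walk through each heavy atom and fill implicit hydrogens from standard valence (C 4, N 3, O 2, S 2, halogen 1):
  atom 1: O, bond orders sum to 1 (valence 2) → 1 H
  atom 2: C, bond orders sum to 3 (valence 4) → 1 H
  atom 3: C, bond orders sum to 2 (valence 4) → 2 H
  atom 4: C, bond orders sum to 2 (valence 4) → 2 H
  atom 5: C, bond orders sum to 1 (valence 4) → 3 H
  atom 6: C, bond orders sum to 2 (valence 4) → 2 H
  atom 7: C, bond orders sum to 3 (valence 4) → 1 H
  atom 8: O, bond orders sum to 2 (valence 2) → 0 H
Totals → C:6, H:12, O:2.
In Hill order: C6H12O2.

C6H12O2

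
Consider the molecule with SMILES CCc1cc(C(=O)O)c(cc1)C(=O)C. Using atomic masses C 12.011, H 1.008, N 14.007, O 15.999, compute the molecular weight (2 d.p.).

192.21 g/mol

First, the molecular formula is C11H12O3 (counting implicit H from valence).
  C: 11 × 12.011 = 132.121
  H: 12 × 1.008 = 12.096
  O: 3 × 15.999 = 47.997
Sum: 11×12.011 + 12×1.008 + 3×15.999 = 192.214 → 192.21 g/mol.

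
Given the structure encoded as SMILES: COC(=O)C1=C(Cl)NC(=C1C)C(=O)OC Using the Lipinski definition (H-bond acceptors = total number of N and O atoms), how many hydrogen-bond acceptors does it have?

5

N atoms: 1; O atoms: 4.
Lipinski HBA = 1 + 4 = 5.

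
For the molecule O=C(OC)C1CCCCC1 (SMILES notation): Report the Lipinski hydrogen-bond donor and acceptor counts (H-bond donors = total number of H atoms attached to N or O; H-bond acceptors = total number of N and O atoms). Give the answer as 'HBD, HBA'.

Donors: find every N or O and count the H atoms it carries.
  atom 1 (O): bond orders sum to 2 → 0 H
  atom 3 (O): bond orders sum to 2 → 0 H
Lipinski HBD = 0.
Acceptors: N atoms = 0, O atoms = 2 → HBA = 2.

0, 2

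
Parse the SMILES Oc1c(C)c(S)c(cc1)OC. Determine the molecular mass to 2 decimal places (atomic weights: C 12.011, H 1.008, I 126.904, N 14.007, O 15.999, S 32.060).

First, the molecular formula is C8H10O2S (counting implicit H from valence).
  C: 8 × 12.011 = 96.088
  H: 10 × 1.008 = 10.080
  O: 2 × 15.999 = 31.998
  S: 1 × 32.060 = 32.060
Sum: 8×12.011 + 10×1.008 + 2×15.999 + 1×32.060 = 170.226 → 170.23 g/mol.

170.23 g/mol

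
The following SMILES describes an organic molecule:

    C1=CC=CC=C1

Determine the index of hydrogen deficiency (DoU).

4

Degree of unsaturation = (number of rings) + (number of π bonds).
Ring closures in the SMILES: 1.
π bonds: 3 double bonds (each 1 DoU) → 3 DoU from unsaturation.
Total DoU = 1 + 3 = 4.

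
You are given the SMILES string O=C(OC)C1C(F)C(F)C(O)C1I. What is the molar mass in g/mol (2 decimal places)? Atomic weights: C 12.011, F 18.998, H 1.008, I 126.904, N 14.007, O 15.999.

306.05 g/mol

First, the molecular formula is C7H9F2IO3 (counting implicit H from valence).
  C: 7 × 12.011 = 84.077
  F: 2 × 18.998 = 37.996
  H: 9 × 1.008 = 9.072
  I: 1 × 126.904 = 126.904
  O: 3 × 15.999 = 47.997
Sum: 7×12.011 + 2×18.998 + 9×1.008 + 1×126.904 + 3×15.999 = 306.046 → 306.05 g/mol.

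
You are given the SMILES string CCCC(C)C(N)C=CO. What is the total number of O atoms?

1

Scan the SMILES for O atoms (remember two-letter symbols like Cl and Br are single atoms).
Oxygen count: 1.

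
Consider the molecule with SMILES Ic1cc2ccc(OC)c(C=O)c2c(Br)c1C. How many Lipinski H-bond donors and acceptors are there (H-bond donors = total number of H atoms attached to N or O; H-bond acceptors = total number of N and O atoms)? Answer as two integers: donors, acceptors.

0, 2

Donors: find every N or O and count the H atoms it carries.
  atom 8 (O): bond orders sum to 2 → 0 H
  atom 12 (O): bond orders sum to 2 → 0 H
Lipinski HBD = 0.
Acceptors: N atoms = 0, O atoms = 2 → HBA = 2.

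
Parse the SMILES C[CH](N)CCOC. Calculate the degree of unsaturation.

Degree of unsaturation = (number of rings) + (number of π bonds).
Ring closures in the SMILES: 0.
π bonds: none → 0 DoU from unsaturation.
Total DoU = 0 + 0 = 0.

0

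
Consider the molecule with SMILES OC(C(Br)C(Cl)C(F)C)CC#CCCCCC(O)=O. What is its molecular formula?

C13H19BrClFO3

Walk through each heavy atom and fill implicit hydrogens from standard valence (C 4, N 3, O 2, S 2, halogen 1):
  atom 1: O, bond orders sum to 1 (valence 2) → 1 H
  atom 2: C, bond orders sum to 3 (valence 4) → 1 H
  atom 3: C, bond orders sum to 3 (valence 4) → 1 H
  atom 4: Br (halogen, monovalent) → 0 H
  atom 5: C, bond orders sum to 3 (valence 4) → 1 H
  atom 6: Cl (halogen, monovalent) → 0 H
  atom 7: C, bond orders sum to 3 (valence 4) → 1 H
  atom 8: F (halogen, monovalent) → 0 H
  atom 9: C, bond orders sum to 1 (valence 4) → 3 H
  atom 10: C, bond orders sum to 2 (valence 4) → 2 H
  atom 11: C, bond orders sum to 4 (valence 4) → 0 H
  atom 12: C, bond orders sum to 4 (valence 4) → 0 H
  atom 13: C, bond orders sum to 2 (valence 4) → 2 H
  atom 14: C, bond orders sum to 2 (valence 4) → 2 H
  atom 15: C, bond orders sum to 2 (valence 4) → 2 H
  atom 16: C, bond orders sum to 2 (valence 4) → 2 H
  atom 17: C, bond orders sum to 4 (valence 4) → 0 H
  atom 18: O, bond orders sum to 1 (valence 2) → 1 H
  atom 19: O, bond orders sum to 2 (valence 2) → 0 H
Totals → C:13, H:19, Br:1, Cl:1, F:1, O:3.
In Hill order: C13H19BrClFO3.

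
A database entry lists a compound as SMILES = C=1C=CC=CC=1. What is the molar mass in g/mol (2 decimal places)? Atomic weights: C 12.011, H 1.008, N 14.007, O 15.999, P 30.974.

First, the molecular formula is C6H6 (counting implicit H from valence).
  C: 6 × 12.011 = 72.066
  H: 6 × 1.008 = 6.048
Sum: 6×12.011 + 6×1.008 = 78.114 → 78.11 g/mol.

78.11 g/mol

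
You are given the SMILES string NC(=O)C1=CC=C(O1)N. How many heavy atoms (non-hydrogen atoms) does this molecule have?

Every atom symbol written in the SMILES (organic subset) is one heavy atom; implicit H are not written.
Heavy atoms by element → C:5, N:2, O:2.
Total: 9.

9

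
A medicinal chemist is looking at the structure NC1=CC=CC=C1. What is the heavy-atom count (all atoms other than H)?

Every atom symbol written in the SMILES (organic subset) is one heavy atom; implicit H are not written.
Heavy atoms by element → C:6, N:1.
Total: 7.

7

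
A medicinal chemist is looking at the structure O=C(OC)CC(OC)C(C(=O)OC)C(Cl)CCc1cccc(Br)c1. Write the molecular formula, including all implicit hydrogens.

Walk through each heavy atom and fill implicit hydrogens from standard valence (C 4, N 3, O 2, S 2, halogen 1); for lowercase aromatic atoms, an aromatic c carries 1 H when it has two neighbours and 0 H with three, and aromatic n carries 0 H:
  atom 1: O, bond orders sum to 2 (valence 2) → 0 H
  atom 2: C, bond orders sum to 4 (valence 4) → 0 H
  atom 3: O, bond orders sum to 2 (valence 2) → 0 H
  atom 4: C, bond orders sum to 1 (valence 4) → 3 H
  atom 5: C, bond orders sum to 2 (valence 4) → 2 H
  atom 6: C, bond orders sum to 3 (valence 4) → 1 H
  atom 7: O, bond orders sum to 2 (valence 2) → 0 H
  atom 8: C, bond orders sum to 1 (valence 4) → 3 H
  atom 9: C, bond orders sum to 3 (valence 4) → 1 H
  atom 10: C, bond orders sum to 4 (valence 4) → 0 H
  atom 11: O, bond orders sum to 2 (valence 2) → 0 H
  atom 12: O, bond orders sum to 2 (valence 2) → 0 H
  atom 13: C, bond orders sum to 1 (valence 4) → 3 H
  atom 14: C, bond orders sum to 3 (valence 4) → 1 H
  atom 15: Cl (halogen, monovalent) → 0 H
  atom 16: C, bond orders sum to 2 (valence 4) → 2 H
  atom 17: C, bond orders sum to 2 (valence 4) → 2 H
  atom 18: aromatic c, 3 neighbours → 0 H
  atom 19: aromatic c, 2 neighbours → 1 H
  atom 20: aromatic c, 2 neighbours → 1 H
  atom 21: aromatic c, 2 neighbours → 1 H
  atom 22: aromatic c, 3 neighbours → 0 H
  atom 23: Br (halogen, monovalent) → 0 H
  atom 24: aromatic c, 2 neighbours → 1 H
Totals → C:17, H:22, Br:1, Cl:1, O:5.
In Hill order: C17H22BrClO5.

C17H22BrClO5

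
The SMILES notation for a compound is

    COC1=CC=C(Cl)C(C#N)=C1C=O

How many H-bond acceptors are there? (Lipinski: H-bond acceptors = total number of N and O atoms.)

N atoms: 1; O atoms: 2.
Lipinski HBA = 1 + 2 = 3.

3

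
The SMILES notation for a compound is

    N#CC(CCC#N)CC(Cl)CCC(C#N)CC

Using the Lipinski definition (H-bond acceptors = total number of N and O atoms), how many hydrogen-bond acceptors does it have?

3

N atoms: 3; O atoms: 0.
Lipinski HBA = 3 + 0 = 3.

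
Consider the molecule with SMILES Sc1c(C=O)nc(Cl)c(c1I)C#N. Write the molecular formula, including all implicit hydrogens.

C7H2ClIN2OS

Walk through each heavy atom and fill implicit hydrogens from standard valence (C 4, N 3, O 2, S 2, halogen 1); for lowercase aromatic atoms, an aromatic c carries 1 H when it has two neighbours and 0 H with three, and aromatic n carries 0 H:
  atom 1: S, bond orders sum to 1 (valence 2) → 1 H
  atom 2: aromatic c, 3 neighbours → 0 H
  atom 3: aromatic c, 3 neighbours → 0 H
  atom 4: C, bond orders sum to 3 (valence 4) → 1 H
  atom 5: O, bond orders sum to 2 (valence 2) → 0 H
  atom 6: aromatic n, 2 neighbours → 0 H
  atom 7: aromatic c, 3 neighbours → 0 H
  atom 8: Cl (halogen, monovalent) → 0 H
  atom 9: aromatic c, 3 neighbours → 0 H
  atom 10: aromatic c, 3 neighbours → 0 H
  atom 11: I (halogen, monovalent) → 0 H
  atom 12: C, bond orders sum to 4 (valence 4) → 0 H
  atom 13: N, bond orders sum to 3 (valence 3) → 0 H
Totals → C:7, H:2, Cl:1, I:1, N:2, O:1, S:1.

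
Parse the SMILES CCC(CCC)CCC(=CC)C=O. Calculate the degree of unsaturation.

Molecular formula: C12H22O.
DoU = (2C + 2 + N − H − X) / 2, where X is the halogen count and O/S are ignored.
    = (2·12 + 2 + 0 − 22 − 0) / 2 = 4 / 2 = 2.

2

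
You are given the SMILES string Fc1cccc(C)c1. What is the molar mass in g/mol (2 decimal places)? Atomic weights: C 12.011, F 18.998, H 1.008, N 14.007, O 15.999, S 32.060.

First, the molecular formula is C7H7F (counting implicit H from valence).
  C: 7 × 12.011 = 84.077
  F: 1 × 18.998 = 18.998
  H: 7 × 1.008 = 7.056
Sum: 7×12.011 + 1×18.998 + 7×1.008 = 110.131 → 110.13 g/mol.

110.13 g/mol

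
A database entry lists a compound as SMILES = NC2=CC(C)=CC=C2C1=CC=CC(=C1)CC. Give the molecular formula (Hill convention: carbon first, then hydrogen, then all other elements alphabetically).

C15H17N

Walk through each heavy atom and fill implicit hydrogens from standard valence (C 4, N 3, O 2, S 2, halogen 1):
  atom 1: N, bond orders sum to 1 (valence 3) → 2 H
  atom 2: C, bond orders sum to 4 (valence 4) → 0 H
  atom 3: C, bond orders sum to 3 (valence 4) → 1 H
  atom 4: C, bond orders sum to 4 (valence 4) → 0 H
  atom 5: C, bond orders sum to 1 (valence 4) → 3 H
  atom 6: C, bond orders sum to 3 (valence 4) → 1 H
  atom 7: C, bond orders sum to 3 (valence 4) → 1 H
  atom 8: C, bond orders sum to 4 (valence 4) → 0 H
  atom 9: C, bond orders sum to 4 (valence 4) → 0 H
  atom 10: C, bond orders sum to 3 (valence 4) → 1 H
  atom 11: C, bond orders sum to 3 (valence 4) → 1 H
  atom 12: C, bond orders sum to 3 (valence 4) → 1 H
  atom 13: C, bond orders sum to 4 (valence 4) → 0 H
  atom 14: C, bond orders sum to 3 (valence 4) → 1 H
  atom 15: C, bond orders sum to 2 (valence 4) → 2 H
  atom 16: C, bond orders sum to 1 (valence 4) → 3 H
Totals → C:15, H:17, N:1.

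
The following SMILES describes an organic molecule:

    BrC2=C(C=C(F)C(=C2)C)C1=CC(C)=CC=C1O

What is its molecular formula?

C14H12BrFO

Walk through each heavy atom and fill implicit hydrogens from standard valence (C 4, N 3, O 2, S 2, halogen 1):
  atom 1: Br (halogen, monovalent) → 0 H
  atom 2: C, bond orders sum to 4 (valence 4) → 0 H
  atom 3: C, bond orders sum to 4 (valence 4) → 0 H
  atom 4: C, bond orders sum to 3 (valence 4) → 1 H
  atom 5: C, bond orders sum to 4 (valence 4) → 0 H
  atom 6: F (halogen, monovalent) → 0 H
  atom 7: C, bond orders sum to 4 (valence 4) → 0 H
  atom 8: C, bond orders sum to 3 (valence 4) → 1 H
  atom 9: C, bond orders sum to 1 (valence 4) → 3 H
  atom 10: C, bond orders sum to 4 (valence 4) → 0 H
  atom 11: C, bond orders sum to 3 (valence 4) → 1 H
  atom 12: C, bond orders sum to 4 (valence 4) → 0 H
  atom 13: C, bond orders sum to 1 (valence 4) → 3 H
  atom 14: C, bond orders sum to 3 (valence 4) → 1 H
  atom 15: C, bond orders sum to 3 (valence 4) → 1 H
  atom 16: C, bond orders sum to 4 (valence 4) → 0 H
  atom 17: O, bond orders sum to 1 (valence 2) → 1 H
Totals → C:14, H:12, Br:1, F:1, O:1.
In Hill order: C14H12BrFO.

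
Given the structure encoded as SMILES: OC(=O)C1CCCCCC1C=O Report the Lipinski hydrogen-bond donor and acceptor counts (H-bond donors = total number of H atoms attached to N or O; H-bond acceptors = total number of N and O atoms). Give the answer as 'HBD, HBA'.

Donors: find every N or O and count the H atoms it carries.
  atom 1 (O): bond orders sum to 1 → 1 H
  atom 3 (O): bond orders sum to 2 → 0 H
  atom 12 (O): bond orders sum to 2 → 0 H
Lipinski HBD = 1.
Acceptors: N atoms = 0, O atoms = 3 → HBA = 3.

1, 3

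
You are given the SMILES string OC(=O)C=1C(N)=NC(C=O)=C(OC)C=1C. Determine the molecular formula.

C9H10N2O4

Walk through each heavy atom and fill implicit hydrogens from standard valence (C 4, N 3, O 2, S 2, halogen 1):
  atom 1: O, bond orders sum to 1 (valence 2) → 1 H
  atom 2: C, bond orders sum to 4 (valence 4) → 0 H
  atom 3: O, bond orders sum to 2 (valence 2) → 0 H
  atom 4: C, bond orders sum to 4 (valence 4) → 0 H
  atom 5: C, bond orders sum to 4 (valence 4) → 0 H
  atom 6: N, bond orders sum to 1 (valence 3) → 2 H
  atom 7: N, bond orders sum to 3 (valence 3) → 0 H
  atom 8: C, bond orders sum to 4 (valence 4) → 0 H
  atom 9: C, bond orders sum to 3 (valence 4) → 1 H
  atom 10: O, bond orders sum to 2 (valence 2) → 0 H
  atom 11: C, bond orders sum to 4 (valence 4) → 0 H
  atom 12: O, bond orders sum to 2 (valence 2) → 0 H
  atom 13: C, bond orders sum to 1 (valence 4) → 3 H
  atom 14: C, bond orders sum to 4 (valence 4) → 0 H
  atom 15: C, bond orders sum to 1 (valence 4) → 3 H
Totals → C:9, H:10, N:2, O:4.
In Hill order: C9H10N2O4.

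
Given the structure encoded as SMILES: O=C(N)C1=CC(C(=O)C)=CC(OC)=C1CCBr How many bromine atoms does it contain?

1

Scan the SMILES for Br atoms (remember two-letter symbols like Cl and Br are single atoms).
Bromine count: 1.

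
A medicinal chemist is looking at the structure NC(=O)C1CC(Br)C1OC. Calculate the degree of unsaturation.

2

Degree of unsaturation = (number of rings) + (number of π bonds).
Ring closures in the SMILES: 1.
π bonds: 1 double bond (each 1 DoU) → 1 DoU from unsaturation.
Total DoU = 1 + 1 = 2.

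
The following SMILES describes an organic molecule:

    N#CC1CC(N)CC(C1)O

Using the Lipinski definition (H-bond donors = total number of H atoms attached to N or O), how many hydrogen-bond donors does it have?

Donors: find every N or O and count the H atoms it carries.
  atom 1 (N): bond orders sum to 3 → 0 H
  atom 6 (N): bond orders sum to 1 → 2 H
  atom 10 (O): bond orders sum to 1 → 1 H
Lipinski HBD = 3.

3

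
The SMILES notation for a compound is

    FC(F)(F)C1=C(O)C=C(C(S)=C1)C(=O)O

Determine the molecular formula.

Walk through each heavy atom and fill implicit hydrogens from standard valence (C 4, N 3, O 2, S 2, halogen 1):
  atom 1: F (halogen, monovalent) → 0 H
  atom 2: C, bond orders sum to 4 (valence 4) → 0 H
  atom 3: F (halogen, monovalent) → 0 H
  atom 4: F (halogen, monovalent) → 0 H
  atom 5: C, bond orders sum to 4 (valence 4) → 0 H
  atom 6: C, bond orders sum to 4 (valence 4) → 0 H
  atom 7: O, bond orders sum to 1 (valence 2) → 1 H
  atom 8: C, bond orders sum to 3 (valence 4) → 1 H
  atom 9: C, bond orders sum to 4 (valence 4) → 0 H
  atom 10: C, bond orders sum to 4 (valence 4) → 0 H
  atom 11: S, bond orders sum to 1 (valence 2) → 1 H
  atom 12: C, bond orders sum to 3 (valence 4) → 1 H
  atom 13: C, bond orders sum to 4 (valence 4) → 0 H
  atom 14: O, bond orders sum to 2 (valence 2) → 0 H
  atom 15: O, bond orders sum to 1 (valence 2) → 1 H
Totals → C:8, H:5, F:3, O:3, S:1.

C8H5F3O3S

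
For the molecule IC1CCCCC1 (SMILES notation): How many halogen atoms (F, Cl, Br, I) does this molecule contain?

Halogen atoms appear at heavy-atom position 1 (1×I).
Halogen count: 1.

1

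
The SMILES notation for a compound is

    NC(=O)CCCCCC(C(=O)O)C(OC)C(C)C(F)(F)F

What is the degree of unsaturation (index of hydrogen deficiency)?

Degree of unsaturation = (number of rings) + (number of π bonds).
Ring closures in the SMILES: 0.
π bonds: 2 double bonds (each 1 DoU) → 2 DoU from unsaturation.
Total DoU = 0 + 2 = 2.

2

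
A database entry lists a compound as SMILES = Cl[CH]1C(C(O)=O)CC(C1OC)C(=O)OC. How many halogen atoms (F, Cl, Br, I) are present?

Halogen atoms appear at heavy-atom position 1 (1×Cl).
Other groups present: 1 carboxylic acid, 1 ester, 1 ether.
Halogen count: 1.

1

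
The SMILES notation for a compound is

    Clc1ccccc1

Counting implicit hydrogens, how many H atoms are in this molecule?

5

Walk through each heavy atom and fill implicit hydrogens from standard valence (C 4, N 3, O 2, S 2, halogen 1); for lowercase aromatic atoms, an aromatic c carries 1 H when it has two neighbours and 0 H with three, and aromatic n carries 0 H:
  atom 1: Cl (halogen, monovalent) → 0 H
  atom 2: aromatic c, 3 neighbours → 0 H
  atom 3: aromatic c, 2 neighbours → 1 H
  atom 4: aromatic c, 2 neighbours → 1 H
  atom 5: aromatic c, 2 neighbours → 1 H
  atom 6: aromatic c, 2 neighbours → 1 H
  atom 7: aromatic c, 2 neighbours → 1 H
Total hydrogens: 5.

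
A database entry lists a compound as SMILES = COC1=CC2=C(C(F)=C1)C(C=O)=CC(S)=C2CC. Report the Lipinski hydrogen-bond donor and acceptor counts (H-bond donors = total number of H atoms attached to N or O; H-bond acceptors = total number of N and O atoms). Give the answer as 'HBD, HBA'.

0, 2

Donors: find every N or O and count the H atoms it carries.
  atom 2 (O): bond orders sum to 2 → 0 H
  atom 12 (O): bond orders sum to 2 → 0 H
Lipinski HBD = 0.
Acceptors: N atoms = 0, O atoms = 2 → HBA = 2.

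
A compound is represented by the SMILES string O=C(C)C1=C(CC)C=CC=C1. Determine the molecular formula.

C10H12O

Walk through each heavy atom and fill implicit hydrogens from standard valence (C 4, N 3, O 2, S 2, halogen 1):
  atom 1: O, bond orders sum to 2 (valence 2) → 0 H
  atom 2: C, bond orders sum to 4 (valence 4) → 0 H
  atom 3: C, bond orders sum to 1 (valence 4) → 3 H
  atom 4: C, bond orders sum to 4 (valence 4) → 0 H
  atom 5: C, bond orders sum to 4 (valence 4) → 0 H
  atom 6: C, bond orders sum to 2 (valence 4) → 2 H
  atom 7: C, bond orders sum to 1 (valence 4) → 3 H
  atom 8: C, bond orders sum to 3 (valence 4) → 1 H
  atom 9: C, bond orders sum to 3 (valence 4) → 1 H
  atom 10: C, bond orders sum to 3 (valence 4) → 1 H
  atom 11: C, bond orders sum to 3 (valence 4) → 1 H
Totals → C:10, H:12, O:1.
In Hill order: C10H12O.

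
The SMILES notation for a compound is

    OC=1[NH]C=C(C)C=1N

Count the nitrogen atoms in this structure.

Scan the SMILES for N atoms (remember two-letter symbols like Cl and Br are single atoms).
Nitrogen count: 2.

2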